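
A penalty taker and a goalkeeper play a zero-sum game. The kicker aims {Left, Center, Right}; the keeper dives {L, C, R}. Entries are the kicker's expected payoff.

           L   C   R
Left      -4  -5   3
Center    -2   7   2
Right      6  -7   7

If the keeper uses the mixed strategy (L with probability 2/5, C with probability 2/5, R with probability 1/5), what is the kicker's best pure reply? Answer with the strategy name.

Center

Expected payoff of Left: (2/5)·(-4) + (2/5)·(-5) + (1/5)·3 = -3.
Expected payoff of Center: (2/5)·(-2) + (2/5)·7 + (1/5)·2 = 12/5.
Expected payoff of Right: (2/5)·6 + (2/5)·(-7) + (1/5)·7 = 1.
The largest is 12/5, so the kicker's best response is Center.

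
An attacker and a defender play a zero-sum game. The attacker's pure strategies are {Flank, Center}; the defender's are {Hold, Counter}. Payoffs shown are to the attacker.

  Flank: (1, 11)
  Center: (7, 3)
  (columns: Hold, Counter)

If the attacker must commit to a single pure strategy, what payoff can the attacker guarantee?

Row minima: Flank → 1, Center → 3.
The best of these is 3.

3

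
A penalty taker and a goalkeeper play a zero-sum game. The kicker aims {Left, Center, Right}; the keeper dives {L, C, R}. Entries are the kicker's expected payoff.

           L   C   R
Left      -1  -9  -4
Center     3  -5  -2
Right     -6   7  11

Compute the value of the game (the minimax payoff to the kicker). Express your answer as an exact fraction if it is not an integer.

-3/7

Row minima: Left → -9, Center → -5, Right → -6; maximin = -5.
Column maxima: L → 3, C → 7, R → 11; minimax = 3.
-5 ≠ 3, so there is no saddle point; optimal play is mixed.
Left is strictly dominated by Center, so the kicker never plays it.
R is strictly dominated by C (it gives the kicker strictly more in every row), so the keeper never plays it.
On the remaining 2×2 (Center, Right vs L, C):
Let the kicker play Center with probability p. Expected payoff against L: 3p + (-6)(1−p) = 9p − 6; against C: (-5)p + 7(1−p) = −12p + 7.
Setting these equal: 9p − 6 = −12p + 7 ⇒ 21p = 13 ⇒ p = 13/21, and the value is (9)·(13/21) − 6 = -3/7.
For the keeper: with q = P(L), equating Center's and Right's payoffs gives 8q − 5 = −13q + 7 ⇒ q = 4/7.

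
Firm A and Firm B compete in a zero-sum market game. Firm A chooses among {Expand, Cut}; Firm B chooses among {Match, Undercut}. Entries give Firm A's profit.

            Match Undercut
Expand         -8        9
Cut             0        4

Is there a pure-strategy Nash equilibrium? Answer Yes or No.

Row minima: Expand → -8, Cut → 0; maximin = 0.
Column maxima: Match → 0, Undercut → 9; minimax = 0.
maximin = minimax = 0, so a saddle point exists.

Yes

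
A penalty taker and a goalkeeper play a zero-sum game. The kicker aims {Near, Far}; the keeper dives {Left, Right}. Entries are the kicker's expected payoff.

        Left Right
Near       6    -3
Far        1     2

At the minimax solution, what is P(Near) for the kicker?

1/10

Row minima: Near → -3, Far → 1; maximin = 1.
Column maxima: Left → 6, Right → 2; minimax = 2.
1 ≠ 2, so there is no saddle point; optimal play is mixed.
Let the kicker play Near with probability p. Expected payoff against Left: 6p + 1(1−p) = 5p + 1; against Right: (-3)p + 2(1−p) = −5p + 2.
Setting these equal: 5p + 1 = −5p + 2 ⇒ 10p = 1 ⇒ p = 1/10, and the value is (5)·(1/10) + 1 = 3/2.
For the keeper: with q = P(Left), equating Near's and Far's payoffs gives 9q − 3 = −q + 2 ⇒ q = 1/2.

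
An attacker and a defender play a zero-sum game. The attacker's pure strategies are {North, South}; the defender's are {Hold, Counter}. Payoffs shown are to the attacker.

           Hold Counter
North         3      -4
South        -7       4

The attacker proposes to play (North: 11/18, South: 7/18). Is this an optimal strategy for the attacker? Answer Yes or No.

Against Hold this mix gives (11/18)·3 + (7/18)·(-7) = -8/9.
Against Counter this mix gives (11/18)·(-4) + (7/18)·4 = -8/9.
All of the defender's active replies (Hold, Counter) yield -8/9, and no column does worse for the attacker. The mix makes the defender indifferent and guarantees -8/9, so it is optimal.

Yes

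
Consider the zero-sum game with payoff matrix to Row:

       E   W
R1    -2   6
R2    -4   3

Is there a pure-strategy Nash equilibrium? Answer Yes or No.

Row minima: R1 → -2, R2 → -4; maximin = -2.
Column maxima: E → -2, W → 6; minimax = -2.
maximin = minimax = -2, so a saddle point exists.

Yes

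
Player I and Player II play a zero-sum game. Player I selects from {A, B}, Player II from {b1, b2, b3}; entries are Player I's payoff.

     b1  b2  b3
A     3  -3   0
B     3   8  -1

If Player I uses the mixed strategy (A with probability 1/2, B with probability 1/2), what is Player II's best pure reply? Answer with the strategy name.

If Player II plays b1, Player I's expected payoff is (1/2)·3 + (1/2)·3 = 3.
If Player II plays b2, Player I's expected payoff is (1/2)·(-3) + (1/2)·8 = 5/2.
If Player II plays b3, Player I's expected payoff is (1/2)·0 + (1/2)·(-1) = -1/2.
Player II minimizes Player I's payoff; the smallest is -1/2, so the best response is b3.

b3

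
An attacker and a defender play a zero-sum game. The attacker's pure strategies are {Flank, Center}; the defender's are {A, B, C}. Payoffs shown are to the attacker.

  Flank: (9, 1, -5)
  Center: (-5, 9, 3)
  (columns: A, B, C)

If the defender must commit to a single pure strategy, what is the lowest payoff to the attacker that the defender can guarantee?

3

Column maxima: A → 9, B → 9, C → 3.
The smallest of these is 3.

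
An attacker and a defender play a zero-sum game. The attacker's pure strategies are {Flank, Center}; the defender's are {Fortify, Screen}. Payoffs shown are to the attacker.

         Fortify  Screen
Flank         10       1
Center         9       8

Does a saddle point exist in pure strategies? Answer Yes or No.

Row minima: Flank → 1, Center → 8; maximin = 8.
Column maxima: Fortify → 10, Screen → 8; minimax = 8.
maximin = minimax = 8, so a saddle point exists.

Yes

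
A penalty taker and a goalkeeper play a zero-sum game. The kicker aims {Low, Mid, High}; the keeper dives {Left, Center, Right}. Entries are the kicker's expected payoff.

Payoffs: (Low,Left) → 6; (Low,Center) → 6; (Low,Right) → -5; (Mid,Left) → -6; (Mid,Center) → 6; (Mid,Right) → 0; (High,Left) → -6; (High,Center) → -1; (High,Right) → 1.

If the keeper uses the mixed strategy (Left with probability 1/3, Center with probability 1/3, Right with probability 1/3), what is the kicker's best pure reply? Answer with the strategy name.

Expected payoff of Low: (1/3)·6 + (1/3)·6 + (1/3)·(-5) = 7/3.
Expected payoff of Mid: (1/3)·(-6) + (1/3)·6 + (1/3)·0 = 0.
Expected payoff of High: (1/3)·(-6) + (1/3)·(-1) + (1/3)·1 = -2.
The largest is 7/3, so the kicker's best response is Low.

Low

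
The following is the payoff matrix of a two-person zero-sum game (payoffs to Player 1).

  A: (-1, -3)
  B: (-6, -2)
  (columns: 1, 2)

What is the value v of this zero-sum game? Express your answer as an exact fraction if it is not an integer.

-8/3

Row minima: A → -3, B → -6; maximin = -3.
Column maxima: 1 → -1, 2 → -2; minimax = -2.
-3 ≠ -2, so there is no saddle point; optimal play is mixed.
Let Player 1 play A with probability p. Expected payoff against 1: (-1)p + (-6)(1−p) = 5p − 6; against 2: (-3)p + (-2)(1−p) = −p − 2.
Setting these equal: 5p − 6 = −p − 2 ⇒ 6p = 4 ⇒ p = 2/3, and the value is (5)·(2/3) − 6 = -8/3.
For Player 2: with q = P(1), equating A's and B's payoffs gives 2q − 3 = −4q − 2 ⇒ q = 1/6.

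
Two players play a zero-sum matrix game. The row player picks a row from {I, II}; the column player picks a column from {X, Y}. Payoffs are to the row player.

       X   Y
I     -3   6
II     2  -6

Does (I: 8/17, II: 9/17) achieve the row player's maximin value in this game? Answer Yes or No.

Yes

Against X this mix gives (8/17)·(-3) + (9/17)·2 = -6/17.
Against Y this mix gives (8/17)·6 + (9/17)·(-6) = -6/17.
All of the column player's active replies (X, Y) yield -6/17, and no column does worse for the row player. The mix makes the column player indifferent and guarantees -6/17, so it is optimal.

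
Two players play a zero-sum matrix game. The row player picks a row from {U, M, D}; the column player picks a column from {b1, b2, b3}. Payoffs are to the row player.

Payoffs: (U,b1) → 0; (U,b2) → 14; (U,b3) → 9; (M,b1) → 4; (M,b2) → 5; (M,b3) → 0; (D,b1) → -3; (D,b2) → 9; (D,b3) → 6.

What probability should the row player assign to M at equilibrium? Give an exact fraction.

Row minima: U → 0, M → 0, D → -3; maximin = 0.
Column maxima: b1 → 4, b2 → 14, b3 → 9; minimax = 4.
0 ≠ 4, so there is no saddle point; optimal play is mixed.
D is strictly dominated by U, so the row player never plays it.
b2 is strictly dominated by b1 (it gives the row player strictly more in every row), so the column player never plays it.
On the remaining 2×2 (U, M vs b1, b3):
Let the row player play U with probability p. Expected payoff against b1: 0p + 4(1−p) = −4p + 4; against b3: 9p + 0(1−p) = 9p.
Setting these equal: −4p + 4 = 9p ⇒ −13p = -4 ⇒ p = 4/13, and the value is (-4)·(4/13) + 4 = 36/13.
For the column player: with q = P(b1), equating U's and M's payoffs gives −9q + 9 = 4q ⇒ q = 9/13.

9/13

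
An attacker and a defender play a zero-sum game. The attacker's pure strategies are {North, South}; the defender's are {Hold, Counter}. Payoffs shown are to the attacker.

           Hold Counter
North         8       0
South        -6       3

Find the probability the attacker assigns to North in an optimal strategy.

Row minima: North → 0, South → -6; maximin = 0.
Column maxima: Hold → 8, Counter → 3; minimax = 3.
0 ≠ 3, so there is no saddle point; optimal play is mixed.
Let the attacker play North with probability p. Expected payoff against Hold: 8p + (-6)(1−p) = 14p − 6; against Counter: 0p + 3(1−p) = −3p + 3.
Setting these equal: 14p − 6 = −3p + 3 ⇒ 17p = 9 ⇒ p = 9/17, and the value is (14)·(9/17) − 6 = 24/17.
For the defender: with q = P(Hold), equating North's and South's payoffs gives 8q = −9q + 3 ⇒ q = 3/17.

9/17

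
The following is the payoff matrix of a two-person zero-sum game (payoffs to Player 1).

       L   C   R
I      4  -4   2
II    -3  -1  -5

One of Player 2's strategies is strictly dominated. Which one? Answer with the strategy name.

L

R holds Player 1's payoff strictly below L in every row: 2 < 4, -5 < -3.
So L is strictly dominated for Player 2.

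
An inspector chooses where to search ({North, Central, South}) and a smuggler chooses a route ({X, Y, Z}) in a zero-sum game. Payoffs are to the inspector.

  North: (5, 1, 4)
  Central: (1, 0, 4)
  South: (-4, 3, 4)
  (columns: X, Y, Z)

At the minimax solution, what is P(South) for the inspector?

4/11

Row minima: North → 1, Central → 0, South → -4; maximin = 1.
Column maxima: X → 5, Y → 3, Z → 4; minimax = 3.
1 ≠ 3, so there is no saddle point; optimal play is mixed.
Z is strictly dominated by Y (it gives the inspector strictly more in every row), so the smuggler never plays it.
With Z eliminated, Central is strictly dominated by North (North gives the inspector strictly more in every remaining column), so the inspector never plays it.
On the remaining 2×2 (North, South vs X, Y):
Let the inspector play North with probability p. Expected payoff against X: 5p + (-4)(1−p) = 9p − 4; against Y: 1p + 3(1−p) = −2p + 3.
Setting these equal: 9p − 4 = −2p + 3 ⇒ 11p = 7 ⇒ p = 7/11, and the value is (9)·(7/11) − 4 = 19/11.
For the smuggler: with q = P(X), equating North's and South's payoffs gives 4q + 1 = −7q + 3 ⇒ q = 2/11.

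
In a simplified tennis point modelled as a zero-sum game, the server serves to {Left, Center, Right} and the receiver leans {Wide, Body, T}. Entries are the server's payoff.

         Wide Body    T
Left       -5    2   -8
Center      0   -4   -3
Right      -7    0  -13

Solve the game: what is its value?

-38/11

Row minima: Left → -8, Center → -4, Right → -13; maximin = -4.
Column maxima: Wide → 0, Body → 2, T → -3; minimax = -3.
-4 ≠ -3, so there is no saddle point; optimal play is mixed.
Right is strictly dominated by Left, so the server never plays it.
Wide is strictly dominated by T (it gives the server strictly more in every row), so the receiver never plays it.
On the remaining 2×2 (Left, Center vs Body, T):
Let the server play Left with probability p. Expected payoff against Body: 2p + (-4)(1−p) = 6p − 4; against T: (-8)p + (-3)(1−p) = −5p − 3.
Setting these equal: 6p − 4 = −5p − 3 ⇒ 11p = 1 ⇒ p = 1/11, and the value is (6)·(1/11) − 4 = -38/11.
For the receiver: with q = P(Body), equating Left's and Center's payoffs gives 10q − 8 = −q − 3 ⇒ q = 5/11.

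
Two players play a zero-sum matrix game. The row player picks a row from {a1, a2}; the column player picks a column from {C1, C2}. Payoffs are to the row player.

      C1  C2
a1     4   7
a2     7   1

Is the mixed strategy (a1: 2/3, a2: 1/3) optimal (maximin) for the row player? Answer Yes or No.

Yes

Against C1 this mix gives (2/3)·4 + (1/3)·7 = 5.
Against C2 this mix gives (2/3)·7 + (1/3)·1 = 5.
All of the column player's active replies (C1, C2) yield 5, and no column does worse for the row player. The mix makes the column player indifferent and guarantees 5, so it is optimal.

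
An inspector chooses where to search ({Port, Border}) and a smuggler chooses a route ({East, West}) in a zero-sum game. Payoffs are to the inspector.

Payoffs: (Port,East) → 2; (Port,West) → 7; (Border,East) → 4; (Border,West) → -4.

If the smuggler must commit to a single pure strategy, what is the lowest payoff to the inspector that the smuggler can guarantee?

4

Column maxima: East → 4, West → 7.
The smallest of these is 4.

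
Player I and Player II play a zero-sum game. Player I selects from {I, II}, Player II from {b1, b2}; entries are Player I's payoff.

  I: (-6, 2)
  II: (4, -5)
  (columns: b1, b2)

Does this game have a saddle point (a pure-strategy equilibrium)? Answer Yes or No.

Row minima: I → -6, II → -5; maximin = -5.
Column maxima: b1 → 4, b2 → 2; minimax = 2.
-5 ≠ 2, so no pure-strategy equilibrium exists.

No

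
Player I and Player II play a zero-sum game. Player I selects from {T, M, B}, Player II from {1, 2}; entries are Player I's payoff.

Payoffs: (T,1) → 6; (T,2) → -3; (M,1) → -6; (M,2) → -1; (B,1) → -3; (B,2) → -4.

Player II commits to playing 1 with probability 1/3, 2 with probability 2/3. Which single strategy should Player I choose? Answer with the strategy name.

Expected payoff of T: (1/3)·6 + (2/3)·(-3) = 0.
Expected payoff of M: (1/3)·(-6) + (2/3)·(-1) = -8/3.
Expected payoff of B: (1/3)·(-3) + (2/3)·(-4) = -11/3.
The largest is 0, so Player I's best response is T.

T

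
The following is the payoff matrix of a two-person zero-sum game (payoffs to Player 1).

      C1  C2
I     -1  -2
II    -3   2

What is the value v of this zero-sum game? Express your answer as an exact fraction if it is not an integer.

Row minima: I → -2, II → -3; maximin = -2.
Column maxima: C1 → -1, C2 → 2; minimax = -1.
-2 ≠ -1, so there is no saddle point; optimal play is mixed.
Let Player 1 play I with probability p. Expected payoff against C1: (-1)p + (-3)(1−p) = 2p − 3; against C2: (-2)p + 2(1−p) = −4p + 2.
Setting these equal: 2p − 3 = −4p + 2 ⇒ 6p = 5 ⇒ p = 5/6, and the value is (2)·(5/6) − 3 = -4/3.
For Player 2: with q = P(C1), equating I's and II's payoffs gives q − 2 = −5q + 2 ⇒ q = 2/3.

-4/3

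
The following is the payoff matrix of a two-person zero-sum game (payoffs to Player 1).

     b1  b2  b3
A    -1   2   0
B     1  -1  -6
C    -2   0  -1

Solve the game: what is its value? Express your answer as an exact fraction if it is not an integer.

Row minima: A → -1, B → -6, C → -2; maximin = -1.
Column maxima: b1 → 1, b2 → 2, b3 → 0; minimax = 0.
-1 ≠ 0, so there is no saddle point; optimal play is mixed.
C is strictly dominated by A, so Player 1 never plays it.
b2 is strictly dominated by b3 (it gives Player 1 strictly more in every row), so Player 2 never plays it.
On the remaining 2×2 (A, B vs b1, b3):
Let Player 1 play A with probability p. Expected payoff against b1: (-1)p + 1(1−p) = −2p + 1; against b3: 0p + (-6)(1−p) = 6p − 6.
Setting these equal: −2p + 1 = 6p − 6 ⇒ −8p = -7 ⇒ p = 7/8, and the value is (-2)·(7/8) + 1 = -3/4.
For Player 2: with q = P(b1), equating A's and B's payoffs gives −q = 7q − 6 ⇒ q = 3/4.

-3/4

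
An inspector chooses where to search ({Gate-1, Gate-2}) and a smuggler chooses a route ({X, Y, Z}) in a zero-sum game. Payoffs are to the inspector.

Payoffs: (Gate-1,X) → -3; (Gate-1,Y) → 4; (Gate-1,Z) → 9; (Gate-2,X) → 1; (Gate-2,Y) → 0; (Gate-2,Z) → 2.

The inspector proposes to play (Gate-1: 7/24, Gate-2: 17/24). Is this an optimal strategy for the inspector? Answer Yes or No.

No

Against X this mix gives (7/24)·(-3) + (17/24)·1 = -1/6.
Against Y this mix gives (7/24)·4 + (17/24)·0 = 7/6.
Against Z this mix gives (7/24)·9 + (17/24)·2 = 97/24.
The smuggler will play X, holding the inspector to -1/6. Shifting weight toward the row that does better against X would raise this floor (the equalizing mix achieves 1/2 against both X and Y), so the proposed strategy is not optimal.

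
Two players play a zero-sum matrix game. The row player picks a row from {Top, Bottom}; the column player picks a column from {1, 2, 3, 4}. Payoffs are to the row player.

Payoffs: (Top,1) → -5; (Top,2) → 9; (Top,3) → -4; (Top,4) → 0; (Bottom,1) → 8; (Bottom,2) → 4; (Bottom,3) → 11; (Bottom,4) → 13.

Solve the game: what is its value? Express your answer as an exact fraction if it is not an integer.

46/9

Row minima: Top → -5, Bottom → 4; maximin = 4.
Column maxima: 1 → 8, 2 → 9, 3 → 11, 4 → 13; minimax = 8.
4 ≠ 8, so there is no saddle point; optimal play is mixed.
3 is strictly dominated by 1 (it gives the row player strictly more in every row), so the column player never plays it.
4 is strictly dominated by 1 (it gives the row player strictly more in every row), so the column player never plays it.
On the remaining 2×2 (Top, Bottom vs 1, 2):
Let the row player play Top with probability p. Expected payoff against 1: (-5)p + 8(1−p) = −13p + 8; against 2: 9p + 4(1−p) = 5p + 4.
Setting these equal: −13p + 8 = 5p + 4 ⇒ −18p = -4 ⇒ p = 2/9, and the value is (-13)·(2/9) + 8 = 46/9.
For the column player: with q = P(1), equating Top's and Bottom's payoffs gives −14q + 9 = 4q + 4 ⇒ q = 5/18.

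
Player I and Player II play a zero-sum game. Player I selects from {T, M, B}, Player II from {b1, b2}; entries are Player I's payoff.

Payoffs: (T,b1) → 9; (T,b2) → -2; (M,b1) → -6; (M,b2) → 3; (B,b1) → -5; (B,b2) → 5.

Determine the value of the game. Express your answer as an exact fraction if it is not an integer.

5/3

Row minima: T → -2, M → -6, B → -5; maximin = -2.
Column maxima: b1 → 9, b2 → 5; minimax = 5.
-2 ≠ 5, so there is no saddle point; optimal play is mixed.
M is strictly dominated by B, so Player I never plays it.
On the remaining 2×2 (T, B vs b1, b2):
Let Player I play T with probability p. Expected payoff against b1: 9p + (-5)(1−p) = 14p − 5; against b2: (-2)p + 5(1−p) = −7p + 5.
Setting these equal: 14p − 5 = −7p + 5 ⇒ 21p = 10 ⇒ p = 10/21, and the value is (14)·(10/21) − 5 = 5/3.
For Player II: with q = P(b1), equating T's and B's payoffs gives 11q − 2 = −10q + 5 ⇒ q = 1/3.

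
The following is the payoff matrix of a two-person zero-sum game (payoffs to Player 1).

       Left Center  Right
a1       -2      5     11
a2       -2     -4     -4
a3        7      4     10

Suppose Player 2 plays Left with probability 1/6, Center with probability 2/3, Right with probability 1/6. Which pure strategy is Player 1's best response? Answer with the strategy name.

Expected payoff of a1: (1/6)·(-2) + (2/3)·5 + (1/6)·11 = 29/6.
Expected payoff of a2: (1/6)·(-2) + (2/3)·(-4) + (1/6)·(-4) = -11/3.
Expected payoff of a3: (1/6)·7 + (2/3)·4 + (1/6)·10 = 11/2.
The largest is 11/2, so Player 1's best response is a3.

a3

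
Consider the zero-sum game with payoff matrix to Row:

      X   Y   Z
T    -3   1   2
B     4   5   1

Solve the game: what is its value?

Row minima: T → -3, B → 1; maximin = 1.
Column maxima: X → 4, Y → 5, Z → 2; minimax = 2.
1 ≠ 2, so there is no saddle point; optimal play is mixed.
Y is strictly dominated by X (it gives Row strictly more in every row), so Column never plays it.
On the remaining 2×2 (T, B vs X, Z):
Let Row play T with probability p. Expected payoff against X: (-3)p + 4(1−p) = −7p + 4; against Z: 2p + 1(1−p) = p + 1.
Setting these equal: −7p + 4 = p + 1 ⇒ −8p = -3 ⇒ p = 3/8, and the value is (-7)·(3/8) + 4 = 11/8.
For Column: with q = P(X), equating T's and B's payoffs gives −5q + 2 = 3q + 1 ⇒ q = 1/8.

11/8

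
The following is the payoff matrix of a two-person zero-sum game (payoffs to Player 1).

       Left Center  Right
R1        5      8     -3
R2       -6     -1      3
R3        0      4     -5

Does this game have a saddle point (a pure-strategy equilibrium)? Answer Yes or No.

Row minima: R1 → -3, R2 → -6, R3 → -5; maximin = -3.
Column maxima: Left → 5, Center → 8, Right → 3; minimax = 3.
-3 ≠ 3, so no pure-strategy equilibrium exists.

No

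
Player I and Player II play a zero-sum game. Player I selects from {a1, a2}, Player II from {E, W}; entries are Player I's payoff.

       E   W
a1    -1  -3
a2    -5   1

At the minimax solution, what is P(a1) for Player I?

Row minima: a1 → -3, a2 → -5; maximin = -3.
Column maxima: E → -1, W → 1; minimax = -1.
-3 ≠ -1, so there is no saddle point; optimal play is mixed.
Let Player I play a1 with probability p. Expected payoff against E: (-1)p + (-5)(1−p) = 4p − 5; against W: (-3)p + 1(1−p) = −4p + 1.
Setting these equal: 4p − 5 = −4p + 1 ⇒ 8p = 6 ⇒ p = 3/4, and the value is (4)·(3/4) − 5 = -2.
For Player II: with q = P(E), equating a1's and a2's payoffs gives 2q − 3 = −6q + 1 ⇒ q = 1/2.

3/4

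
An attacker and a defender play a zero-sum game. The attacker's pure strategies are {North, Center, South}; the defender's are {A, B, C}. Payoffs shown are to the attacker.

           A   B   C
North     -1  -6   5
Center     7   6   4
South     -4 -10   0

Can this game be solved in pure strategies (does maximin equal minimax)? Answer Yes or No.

No

Row minima: North → -6, Center → 4, South → -10; maximin = 4.
Column maxima: A → 7, B → 6, C → 5; minimax = 5.
4 ≠ 5, so no pure-strategy equilibrium exists.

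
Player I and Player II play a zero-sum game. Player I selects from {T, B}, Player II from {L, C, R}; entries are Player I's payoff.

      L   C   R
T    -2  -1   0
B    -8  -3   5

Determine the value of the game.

-2

Row minima: T → -2, B → -8; maximin = -2.
Column maxima: L → -2, C → -1, R → 5; minimax = -2.
Since maximin = minimax = -2, there is a saddle point and the value is -2.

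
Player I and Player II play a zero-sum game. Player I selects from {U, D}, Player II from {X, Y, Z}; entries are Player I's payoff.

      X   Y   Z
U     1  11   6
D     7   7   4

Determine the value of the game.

Row minima: U → 1, D → 4; maximin = 4.
Column maxima: X → 7, Y → 11, Z → 6; minimax = 6.
4 ≠ 6, so there is no saddle point; optimal play is mixed.
Y is strictly dominated by Z (it gives Player I strictly more in every row), so Player II never plays it.
On the remaining 2×2 (U, D vs X, Z):
Let Player I play U with probability p. Expected payoff against X: 1p + 7(1−p) = −6p + 7; against Z: 6p + 4(1−p) = 2p + 4.
Setting these equal: −6p + 7 = 2p + 4 ⇒ −8p = -3 ⇒ p = 3/8, and the value is (-6)·(3/8) + 7 = 19/4.
For Player II: with q = P(X), equating U's and D's payoffs gives −5q + 6 = 3q + 4 ⇒ q = 1/4.

19/4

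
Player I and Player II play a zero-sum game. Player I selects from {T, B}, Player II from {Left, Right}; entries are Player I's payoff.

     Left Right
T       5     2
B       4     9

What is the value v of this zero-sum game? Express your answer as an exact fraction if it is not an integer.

Row minima: T → 2, B → 4; maximin = 4.
Column maxima: Left → 5, Right → 9; minimax = 5.
4 ≠ 5, so there is no saddle point; optimal play is mixed.
Let Player I play T with probability p. Expected payoff against Left: 5p + 4(1−p) = p + 4; against Right: 2p + 9(1−p) = −7p + 9.
Setting these equal: p + 4 = −7p + 9 ⇒ 8p = 5 ⇒ p = 5/8, and the value is (1)·(5/8) + 4 = 37/8.
For Player II: with q = P(Left), equating T's and B's payoffs gives 3q + 2 = −5q + 9 ⇒ q = 7/8.

37/8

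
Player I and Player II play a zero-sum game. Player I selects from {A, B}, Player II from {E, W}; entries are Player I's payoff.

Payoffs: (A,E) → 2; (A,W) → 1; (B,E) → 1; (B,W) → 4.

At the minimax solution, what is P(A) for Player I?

3/4

Row minima: A → 1, B → 1; maximin = 1.
Column maxima: E → 2, W → 4; minimax = 2.
1 ≠ 2, so there is no saddle point; optimal play is mixed.
Let Player I play A with probability p. Expected payoff against E: 2p + 1(1−p) = p + 1; against W: 1p + 4(1−p) = −3p + 4.
Setting these equal: p + 1 = −3p + 4 ⇒ 4p = 3 ⇒ p = 3/4, and the value is (1)·(3/4) + 1 = 7/4.
For Player II: with q = P(E), equating A's and B's payoffs gives q + 1 = −3q + 4 ⇒ q = 3/4.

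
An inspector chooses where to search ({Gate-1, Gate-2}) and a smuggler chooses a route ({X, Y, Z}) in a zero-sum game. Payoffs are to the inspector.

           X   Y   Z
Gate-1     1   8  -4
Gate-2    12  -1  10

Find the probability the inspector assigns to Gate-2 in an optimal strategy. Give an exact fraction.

12/23

Row minima: Gate-1 → -4, Gate-2 → -1; maximin = -1.
Column maxima: X → 12, Y → 8, Z → 10; minimax = 8.
-1 ≠ 8, so there is no saddle point; optimal play is mixed.
X is strictly dominated by Z (it gives the inspector strictly more in every row), so the smuggler never plays it.
On the remaining 2×2 (Gate-1, Gate-2 vs Y, Z):
Let the inspector play Gate-1 with probability p. Expected payoff against Y: 8p + (-1)(1−p) = 9p − 1; against Z: (-4)p + 10(1−p) = −14p + 10.
Setting these equal: 9p − 1 = −14p + 10 ⇒ 23p = 11 ⇒ p = 11/23, and the value is (9)·(11/23) − 1 = 76/23.
For the smuggler: with q = P(Y), equating Gate-1's and Gate-2's payoffs gives 12q − 4 = −11q + 10 ⇒ q = 14/23.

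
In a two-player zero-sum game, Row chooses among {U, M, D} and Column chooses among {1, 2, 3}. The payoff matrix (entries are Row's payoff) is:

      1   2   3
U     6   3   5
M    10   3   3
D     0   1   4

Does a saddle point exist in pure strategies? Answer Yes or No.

Row minima: U → 3, M → 3, D → 0; maximin = 3.
Column maxima: 1 → 10, 2 → 3, 3 → 5; minimax = 3.
maximin = minimax = 3, so a saddle point exists.

Yes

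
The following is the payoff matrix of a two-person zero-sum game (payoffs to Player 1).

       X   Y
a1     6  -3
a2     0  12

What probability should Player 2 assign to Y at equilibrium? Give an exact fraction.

2/7

Row minima: a1 → -3, a2 → 0; maximin = 0.
Column maxima: X → 6, Y → 12; minimax = 6.
0 ≠ 6, so there is no saddle point; optimal play is mixed.
Let Player 1 play a1 with probability p. Expected payoff against X: 6p + 0(1−p) = 6p; against Y: (-3)p + 12(1−p) = −15p + 12.
Setting these equal: 6p = −15p + 12 ⇒ 21p = 12 ⇒ p = 4/7, and the value is (6)·(4/7) = 24/7.
For Player 2: with q = P(X), equating a1's and a2's payoffs gives 9q − 3 = −12q + 12 ⇒ q = 5/7.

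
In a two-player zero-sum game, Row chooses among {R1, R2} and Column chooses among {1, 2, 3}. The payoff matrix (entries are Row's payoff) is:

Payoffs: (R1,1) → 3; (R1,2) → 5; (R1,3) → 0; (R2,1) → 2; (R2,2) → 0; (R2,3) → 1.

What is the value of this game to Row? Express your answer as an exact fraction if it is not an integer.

Row minima: R1 → 0, R2 → 0; maximin = 0.
Column maxima: 1 → 3, 2 → 5, 3 → 1; minimax = 1.
0 ≠ 1, so there is no saddle point; optimal play is mixed.
1 is strictly dominated by 3 (it gives Row strictly more in every row), so Column never plays it.
On the remaining 2×2 (R1, R2 vs 2, 3):
Let Row play R1 with probability p. Expected payoff against 2: 5p + 0(1−p) = 5p; against 3: 0p + 1(1−p) = −p + 1.
Setting these equal: 5p = −p + 1 ⇒ 6p = 1 ⇒ p = 1/6, and the value is (5)·(1/6) = 5/6.
For Column: with q = P(2), equating R1's and R2's payoffs gives 5q = −q + 1 ⇒ q = 1/6.

5/6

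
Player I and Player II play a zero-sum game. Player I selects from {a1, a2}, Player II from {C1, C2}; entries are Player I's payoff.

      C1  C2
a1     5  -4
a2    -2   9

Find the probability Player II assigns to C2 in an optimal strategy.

Row minima: a1 → -4, a2 → -2; maximin = -2.
Column maxima: C1 → 5, C2 → 9; minimax = 5.
-2 ≠ 5, so there is no saddle point; optimal play is mixed.
Let Player I play a1 with probability p. Expected payoff against C1: 5p + (-2)(1−p) = 7p − 2; against C2: (-4)p + 9(1−p) = −13p + 9.
Setting these equal: 7p − 2 = −13p + 9 ⇒ 20p = 11 ⇒ p = 11/20, and the value is (7)·(11/20) − 2 = 37/20.
For Player II: with q = P(C1), equating a1's and a2's payoffs gives 9q − 4 = −11q + 9 ⇒ q = 13/20.

7/20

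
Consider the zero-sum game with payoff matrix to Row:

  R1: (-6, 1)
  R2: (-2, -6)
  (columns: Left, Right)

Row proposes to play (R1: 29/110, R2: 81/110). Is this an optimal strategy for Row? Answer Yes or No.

No

Against Left this mix gives (29/110)·(-6) + (81/110)·(-2) = -168/55.
Against Right this mix gives (29/110)·1 + (81/110)·(-6) = -457/110.
Column will play Right, holding Row to -457/110. Shifting weight toward the row that does better against Right would raise this floor (the equalizing mix achieves -38/11 against both Right and Left), so the proposed strategy is not optimal.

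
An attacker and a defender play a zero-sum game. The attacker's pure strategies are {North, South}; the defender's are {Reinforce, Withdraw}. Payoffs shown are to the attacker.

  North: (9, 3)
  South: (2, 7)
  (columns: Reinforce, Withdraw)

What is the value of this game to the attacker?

Row minima: North → 3, South → 2; maximin = 3.
Column maxima: Reinforce → 9, Withdraw → 7; minimax = 7.
3 ≠ 7, so there is no saddle point; optimal play is mixed.
Let the attacker play North with probability p. Expected payoff against Reinforce: 9p + 2(1−p) = 7p + 2; against Withdraw: 3p + 7(1−p) = −4p + 7.
Setting these equal: 7p + 2 = −4p + 7 ⇒ 11p = 5 ⇒ p = 5/11, and the value is (7)·(5/11) + 2 = 57/11.
For the defender: with q = P(Reinforce), equating North's and South's payoffs gives 6q + 3 = −5q + 7 ⇒ q = 4/11.

57/11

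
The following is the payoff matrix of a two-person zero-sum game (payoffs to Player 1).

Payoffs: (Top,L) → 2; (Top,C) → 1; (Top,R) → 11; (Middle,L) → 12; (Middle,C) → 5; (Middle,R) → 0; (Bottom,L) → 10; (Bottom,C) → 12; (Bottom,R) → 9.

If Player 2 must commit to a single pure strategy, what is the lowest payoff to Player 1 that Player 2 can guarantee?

Column maxima: L → 12, C → 12, R → 11.
The smallest of these is 11.

11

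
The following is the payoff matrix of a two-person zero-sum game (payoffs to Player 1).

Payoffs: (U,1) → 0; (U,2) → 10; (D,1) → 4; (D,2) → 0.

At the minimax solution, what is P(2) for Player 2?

Row minima: U → 0, D → 0; maximin = 0.
Column maxima: 1 → 4, 2 → 10; minimax = 4.
0 ≠ 4, so there is no saddle point; optimal play is mixed.
Let Player 1 play U with probability p. Expected payoff against 1: 0p + 4(1−p) = −4p + 4; against 2: 10p + 0(1−p) = 10p.
Setting these equal: −4p + 4 = 10p ⇒ −14p = -4 ⇒ p = 2/7, and the value is (-4)·(2/7) + 4 = 20/7.
For Player 2: with q = P(1), equating U's and D's payoffs gives −10q + 10 = 4q ⇒ q = 5/7.

2/7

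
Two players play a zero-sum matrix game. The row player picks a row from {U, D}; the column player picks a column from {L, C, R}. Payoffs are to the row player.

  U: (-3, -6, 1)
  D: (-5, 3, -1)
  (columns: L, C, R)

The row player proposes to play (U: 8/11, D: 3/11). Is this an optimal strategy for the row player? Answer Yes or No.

Yes

Against L this mix gives (8/11)·(-3) + (3/11)·(-5) = -39/11.
Against C this mix gives (8/11)·(-6) + (3/11)·3 = -39/11.
Against R this mix gives (8/11)·1 + (3/11)·(-1) = 5/11.
All of the column player's active replies (L, C) yield -39/11, and no column does worse for the row player. The mix makes the column player indifferent and guarantees -39/11, so it is optimal.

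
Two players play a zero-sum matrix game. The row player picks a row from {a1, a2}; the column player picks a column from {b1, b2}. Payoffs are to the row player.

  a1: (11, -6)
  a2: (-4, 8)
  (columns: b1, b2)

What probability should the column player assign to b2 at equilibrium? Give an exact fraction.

15/29

Row minima: a1 → -6, a2 → -4; maximin = -4.
Column maxima: b1 → 11, b2 → 8; minimax = 8.
-4 ≠ 8, so there is no saddle point; optimal play is mixed.
Let the row player play a1 with probability p. Expected payoff against b1: 11p + (-4)(1−p) = 15p − 4; against b2: (-6)p + 8(1−p) = −14p + 8.
Setting these equal: 15p − 4 = −14p + 8 ⇒ 29p = 12 ⇒ p = 12/29, and the value is (15)·(12/29) − 4 = 64/29.
For the column player: with q = P(b1), equating a1's and a2's payoffs gives 17q − 6 = −12q + 8 ⇒ q = 14/29.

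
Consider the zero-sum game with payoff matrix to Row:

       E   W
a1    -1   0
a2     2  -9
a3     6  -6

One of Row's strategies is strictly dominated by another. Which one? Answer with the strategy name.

a3 gives a strictly higher payoff than a2 against every column: 6 > 2, -6 > -9.
So a2 is strictly dominated and Row never plays it.

a2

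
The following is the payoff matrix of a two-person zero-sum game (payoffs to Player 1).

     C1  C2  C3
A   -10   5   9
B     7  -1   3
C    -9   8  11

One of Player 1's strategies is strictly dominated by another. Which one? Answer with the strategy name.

C gives a strictly higher payoff than A against every column: -9 > -10, 8 > 5, 11 > 9.
So A is strictly dominated and Player 1 never plays it.

A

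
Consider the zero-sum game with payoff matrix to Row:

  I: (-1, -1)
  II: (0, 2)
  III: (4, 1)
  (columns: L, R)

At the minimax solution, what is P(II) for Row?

3/5

Row minima: I → -1, II → 0, III → 1; maximin = 1.
Column maxima: L → 4, R → 2; minimax = 2.
1 ≠ 2, so there is no saddle point; optimal play is mixed.
I is strictly dominated by II, so Row never plays it.
On the remaining 2×2 (II, III vs L, R):
Let Row play II with probability p. Expected payoff against L: 0p + 4(1−p) = −4p + 4; against R: 2p + 1(1−p) = p + 1.
Setting these equal: −4p + 4 = p + 1 ⇒ −5p = -3 ⇒ p = 3/5, and the value is (-4)·(3/5) + 4 = 8/5.
For Column: with q = P(L), equating II's and III's payoffs gives −2q + 2 = 3q + 1 ⇒ q = 1/5.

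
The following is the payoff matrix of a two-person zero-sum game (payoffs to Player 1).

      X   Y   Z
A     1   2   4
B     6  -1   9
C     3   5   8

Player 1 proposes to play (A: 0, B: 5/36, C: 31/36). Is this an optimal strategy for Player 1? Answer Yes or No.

Against X this mix gives (5/36)·6 + (31/36)·3 = 41/12.
Against Y this mix gives (5/36)·(-1) + (31/36)·5 = 25/6.
Against Z this mix gives (5/36)·9 + (31/36)·8 = 293/36.
Player 2 will play X, holding Player 1 to 41/12. Shifting weight toward the row that does better against X would raise this floor (the equalizing mix achieves 11/3 against both X and Y), so the proposed strategy is not optimal.

No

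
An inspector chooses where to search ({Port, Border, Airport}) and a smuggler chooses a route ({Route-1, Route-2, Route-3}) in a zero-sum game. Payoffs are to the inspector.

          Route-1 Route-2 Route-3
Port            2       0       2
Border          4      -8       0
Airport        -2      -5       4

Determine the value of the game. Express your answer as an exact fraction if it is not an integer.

0

Row minima: Port → 0, Border → -8, Airport → -5; maximin = 0.
Column maxima: Route-1 → 4, Route-2 → 0, Route-3 → 4; minimax = 0.
Since maximin = minimax = 0, there is a saddle point and the value is 0.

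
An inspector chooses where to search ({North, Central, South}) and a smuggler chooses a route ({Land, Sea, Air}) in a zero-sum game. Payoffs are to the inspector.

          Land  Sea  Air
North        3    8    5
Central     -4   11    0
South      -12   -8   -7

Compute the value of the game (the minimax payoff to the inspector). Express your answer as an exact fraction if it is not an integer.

Row minima: North → 3, Central → -4, South → -12; maximin = 3.
Column maxima: Land → 3, Sea → 11, Air → 5; minimax = 3.
Since maximin = minimax = 3, there is a saddle point and the value is 3.

3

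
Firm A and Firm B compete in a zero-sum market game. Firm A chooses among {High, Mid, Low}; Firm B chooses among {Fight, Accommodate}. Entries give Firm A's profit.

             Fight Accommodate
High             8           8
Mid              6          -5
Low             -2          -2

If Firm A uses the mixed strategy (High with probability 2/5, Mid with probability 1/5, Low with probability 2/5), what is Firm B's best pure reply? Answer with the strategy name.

If Firm B plays Fight, Firm A's expected payoff is (2/5)·8 + (1/5)·6 + (2/5)·(-2) = 18/5.
If Firm B plays Accommodate, Firm A's expected payoff is (2/5)·8 + (1/5)·(-5) + (2/5)·(-2) = 7/5.
Firm B minimizes Firm A's payoff; the smallest is 7/5, so the best response is Accommodate.

Accommodate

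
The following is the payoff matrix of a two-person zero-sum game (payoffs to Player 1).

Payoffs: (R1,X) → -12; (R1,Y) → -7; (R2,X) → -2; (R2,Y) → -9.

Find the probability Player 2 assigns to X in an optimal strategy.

1/6

Row minima: R1 → -12, R2 → -9; maximin = -9.
Column maxima: X → -2, Y → -7; minimax = -7.
-9 ≠ -7, so there is no saddle point; optimal play is mixed.
Let Player 1 play R1 with probability p. Expected payoff against X: (-12)p + (-2)(1−p) = −10p − 2; against Y: (-7)p + (-9)(1−p) = 2p − 9.
Setting these equal: −10p − 2 = 2p − 9 ⇒ −12p = -7 ⇒ p = 7/12, and the value is (-10)·(7/12) − 2 = -47/6.
For Player 2: with q = P(X), equating R1's and R2's payoffs gives −5q − 7 = 7q − 9 ⇒ q = 1/6.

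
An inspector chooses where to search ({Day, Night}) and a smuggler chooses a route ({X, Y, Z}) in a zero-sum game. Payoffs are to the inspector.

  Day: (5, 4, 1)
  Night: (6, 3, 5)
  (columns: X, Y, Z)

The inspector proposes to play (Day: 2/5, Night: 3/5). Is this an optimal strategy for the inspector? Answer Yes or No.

Against X this mix gives (2/5)·5 + (3/5)·6 = 28/5.
Against Y this mix gives (2/5)·4 + (3/5)·3 = 17/5.
Against Z this mix gives (2/5)·1 + (3/5)·5 = 17/5.
All of the smuggler's active replies (Y, Z) yield 17/5, and no column does worse for the inspector. The mix makes the smuggler indifferent and guarantees 17/5, so it is optimal.

Yes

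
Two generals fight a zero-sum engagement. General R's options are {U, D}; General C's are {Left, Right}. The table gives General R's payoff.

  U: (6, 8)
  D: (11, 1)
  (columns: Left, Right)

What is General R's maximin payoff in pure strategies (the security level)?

6

Row minima: U → 6, D → 1.
The best of these is 6.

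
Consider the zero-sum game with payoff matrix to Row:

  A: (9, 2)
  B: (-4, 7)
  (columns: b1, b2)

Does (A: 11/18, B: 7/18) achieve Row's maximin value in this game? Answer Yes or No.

Yes

Against b1 this mix gives (11/18)·9 + (7/18)·(-4) = 71/18.
Against b2 this mix gives (11/18)·2 + (7/18)·7 = 71/18.
All of Column's active replies (b1, b2) yield 71/18, and no column does worse for Row. The mix makes Column indifferent and guarantees 71/18, so it is optimal.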